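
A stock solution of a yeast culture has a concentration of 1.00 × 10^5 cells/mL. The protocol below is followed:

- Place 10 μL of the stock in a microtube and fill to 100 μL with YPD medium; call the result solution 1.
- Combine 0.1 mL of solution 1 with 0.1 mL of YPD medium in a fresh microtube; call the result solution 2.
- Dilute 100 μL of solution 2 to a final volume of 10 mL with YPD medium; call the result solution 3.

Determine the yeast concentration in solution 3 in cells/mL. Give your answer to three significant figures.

50.0 cells/mL

Step 1: 10 μL brought to 100 μL → factor 100/10 = 10
Step 2: 0.1 mL + 0.1 mL = 0.2 mL total → factor 0.2/0.1 = 2
Step 3: 100 μL brought to 10 mL → factor 10000/100 = 100
Overall dilution factor = 10 × 2 × 100 = 2000
Final = 1.00 × 10^5 cells/mL / 2000 = 50.0 cells/mL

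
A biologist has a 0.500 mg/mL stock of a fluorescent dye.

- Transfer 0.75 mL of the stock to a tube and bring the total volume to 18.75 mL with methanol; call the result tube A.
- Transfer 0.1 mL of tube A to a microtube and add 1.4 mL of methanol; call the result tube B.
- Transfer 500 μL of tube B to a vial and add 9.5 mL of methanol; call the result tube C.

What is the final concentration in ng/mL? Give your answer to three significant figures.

Step 1: 0.75 mL brought to 18.75 mL → factor 18.75/0.75 = 25
Step 2: 0.1 mL + 1.4 mL = 1.5 mL total → factor 1.5/0.1 = 15
Step 3: 500 μL + 9.5 mL = 10000 μL total → factor 10000/500 = 20
Overall dilution factor = 25 × 15 × 20 = 7500
Final = 0.500 mg/mL / 7500 = 6.667 × 10^-5 mg/mL = 66.7 ng/mL

66.7 ng/mL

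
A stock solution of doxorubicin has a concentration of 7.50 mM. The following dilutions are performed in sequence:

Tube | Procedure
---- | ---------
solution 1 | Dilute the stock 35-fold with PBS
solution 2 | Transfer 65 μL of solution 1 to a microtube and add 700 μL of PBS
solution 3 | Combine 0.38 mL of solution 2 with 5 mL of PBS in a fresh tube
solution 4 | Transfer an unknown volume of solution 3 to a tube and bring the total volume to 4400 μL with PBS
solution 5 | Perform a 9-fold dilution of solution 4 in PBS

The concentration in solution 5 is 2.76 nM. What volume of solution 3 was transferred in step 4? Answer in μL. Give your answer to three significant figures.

85.0 μL

Step 1: 35-fold → factor 35
Step 2: 65 μL + 700 μL = 765 μL total → factor 765/65 = 11.769
Step 3: 0.38 mL + 5 mL = 5.38 mL total → factor 5.38/0.38 = 14.158
Step 4: v brought to 4400 μL → factor = 4400 μL/v
Step 5: 9-fold → factor 9
Product of known-step factors = 52488
Overall factor = 7.50 mM / (2.76 nM) = 2.7174 × 10^6
Step-4 factor = 2.7174 × 10^6 / 52488 = 51.772
v = 4400 μL / 51.772 = 85.0 μL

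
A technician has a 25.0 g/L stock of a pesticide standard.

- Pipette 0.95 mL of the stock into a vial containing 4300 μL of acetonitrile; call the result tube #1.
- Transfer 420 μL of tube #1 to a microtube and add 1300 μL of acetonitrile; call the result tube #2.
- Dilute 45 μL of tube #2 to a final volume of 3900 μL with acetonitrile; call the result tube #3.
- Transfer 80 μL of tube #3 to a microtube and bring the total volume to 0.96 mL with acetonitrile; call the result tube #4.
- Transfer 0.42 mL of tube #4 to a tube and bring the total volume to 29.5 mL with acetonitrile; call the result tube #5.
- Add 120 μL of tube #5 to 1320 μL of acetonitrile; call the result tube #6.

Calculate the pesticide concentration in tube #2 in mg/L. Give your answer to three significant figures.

1.10 × 10^3 mg/L

Step 1: 0.95 mL + 4300 μL = 5.25 mL total → factor 5.25/0.95 = 5.5263
Step 2: 420 μL + 1300 μL = 1720 μL total → factor 1720/420 = 4.0952
Dilution factor through tube #2 = 5.5263 × 4.0952 = 22.632
[tube #2] = 25.0 g/L / 22.632 = 1.105 g/L = 1.10 × 10^3 mg/L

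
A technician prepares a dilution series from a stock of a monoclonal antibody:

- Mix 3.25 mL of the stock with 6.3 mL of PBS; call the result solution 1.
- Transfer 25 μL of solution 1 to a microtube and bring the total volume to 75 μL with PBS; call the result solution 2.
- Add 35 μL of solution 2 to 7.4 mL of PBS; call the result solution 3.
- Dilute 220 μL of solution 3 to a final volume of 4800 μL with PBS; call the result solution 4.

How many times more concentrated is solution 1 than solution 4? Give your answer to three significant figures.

Step 1: 3.25 mL + 6.3 mL = 9.55 mL total → factor 9.55/3.25 = 2.9385
Step 2: 25 μL brought to 75 μL → factor 75/25 = 3
Step 3: 35 μL + 7.4 mL = 7435 μL total → factor 7435/35 = 212.43
Step 4: 220 μL brought to 4800 μL → factor 4800/220 = 21.818
Dilution factor to solution 1 = 2.9385; to solution 4 = 40858
[solution 1]/[solution 4] = (factor to solution 4)/(factor to solution 1) = 40858/2.9385 = 1.39 × 10^4

1.39 × 10^4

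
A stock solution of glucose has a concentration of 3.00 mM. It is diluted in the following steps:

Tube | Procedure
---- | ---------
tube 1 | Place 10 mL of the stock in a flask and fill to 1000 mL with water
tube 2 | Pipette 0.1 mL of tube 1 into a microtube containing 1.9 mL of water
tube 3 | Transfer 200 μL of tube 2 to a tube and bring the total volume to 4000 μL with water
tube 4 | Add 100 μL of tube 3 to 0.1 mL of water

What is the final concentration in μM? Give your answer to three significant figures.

0.0375 μM

Step 1: 10 mL brought to 1000 mL → factor 1000/10 = 100
Step 2: 0.1 mL + 1.9 mL = 2 mL total → factor 2/0.1 = 20
Step 3: 200 μL brought to 4000 μL → factor 4000/200 = 20
Step 4: 100 μL + 0.1 mL = 200 μL total → factor 200/100 = 2
Overall dilution factor = 100 × 20 × 20 × 2 = 80000
Final = 3.00 mM / 80000 = 3.750 × 10^-5 mM = 0.0375 μM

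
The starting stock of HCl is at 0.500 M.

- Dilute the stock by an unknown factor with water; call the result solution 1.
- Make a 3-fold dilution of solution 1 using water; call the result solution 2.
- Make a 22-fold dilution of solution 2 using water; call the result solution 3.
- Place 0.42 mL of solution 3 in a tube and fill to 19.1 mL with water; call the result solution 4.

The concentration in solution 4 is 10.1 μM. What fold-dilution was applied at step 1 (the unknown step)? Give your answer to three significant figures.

Step 1: unknown factor x
Step 2: 3-fold → factor 3
Step 3: 22-fold → factor 22
Step 4: 0.42 mL brought to 19.1 mL → factor 19.1/0.42 = 45.476
Product of known-step factors = 3001.4
Overall factor = 0.500 M / (10.1 μM) = 49505
x = 49505 / 3001.4 = 16.5

16.5-fold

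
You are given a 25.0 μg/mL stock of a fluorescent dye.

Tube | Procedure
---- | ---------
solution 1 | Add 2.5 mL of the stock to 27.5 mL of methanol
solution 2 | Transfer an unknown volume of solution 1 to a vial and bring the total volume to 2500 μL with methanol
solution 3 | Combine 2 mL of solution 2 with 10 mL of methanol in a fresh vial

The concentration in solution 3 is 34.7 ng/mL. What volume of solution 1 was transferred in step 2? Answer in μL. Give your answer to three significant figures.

250 μL

Step 1: 2.5 mL + 27.5 mL = 30 mL total → factor 30/2.5 = 12
Step 2: v brought to 2500 μL → factor = 2500 μL/v
Step 3: 2 mL + 10 mL = 12 mL total → factor 12/2 = 6
Product of known-step factors = 72
Overall factor = 25.0 μg/mL / (34.7 ng/mL) = 720.46
Step-2 factor = 720.46 / 72 = 10.006
v = 2500 μL / 10.006 = 250 μL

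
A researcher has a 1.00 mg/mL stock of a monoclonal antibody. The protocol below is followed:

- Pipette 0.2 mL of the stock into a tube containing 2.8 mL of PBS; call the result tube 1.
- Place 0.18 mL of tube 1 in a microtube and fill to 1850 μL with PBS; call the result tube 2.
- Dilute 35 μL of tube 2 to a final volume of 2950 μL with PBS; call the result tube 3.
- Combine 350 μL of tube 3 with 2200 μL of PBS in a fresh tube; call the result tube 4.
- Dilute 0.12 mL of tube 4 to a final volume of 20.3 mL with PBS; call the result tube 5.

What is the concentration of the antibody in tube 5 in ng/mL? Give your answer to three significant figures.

Step 1: 0.2 mL + 2.8 mL = 3 mL total → factor 3/0.2 = 15
Step 2: 0.18 mL brought to 1850 μL → factor 1.85/0.18 = 10.278
Step 3: 35 μL brought to 2950 μL → factor 2950/35 = 84.286
Step 4: 350 μL + 2200 μL = 2550 μL total → factor 2550/350 = 7.2857
Step 5: 0.12 mL brought to 20.3 mL → factor 20.3/0.12 = 169.17
Overall dilution factor = 15 × 10.278 × 84.286 × 7.2857 × 169.17 = 1.6015 × 10^7
Final = 1.00 mg/mL / 1.6015 × 10^7 = 6.244 × 10^-8 mg/mL = 0.0624 ng/mL

0.0624 ng/mL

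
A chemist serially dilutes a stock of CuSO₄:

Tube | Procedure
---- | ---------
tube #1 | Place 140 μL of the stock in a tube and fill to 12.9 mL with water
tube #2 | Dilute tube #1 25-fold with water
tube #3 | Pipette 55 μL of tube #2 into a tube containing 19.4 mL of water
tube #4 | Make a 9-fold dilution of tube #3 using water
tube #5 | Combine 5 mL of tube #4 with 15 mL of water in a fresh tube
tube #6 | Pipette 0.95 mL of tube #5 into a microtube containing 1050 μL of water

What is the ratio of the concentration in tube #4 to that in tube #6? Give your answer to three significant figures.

Step 1: 140 μL brought to 12.9 mL → factor 12900/140 = 92.143
Step 2: 25-fold → factor 25
Step 3: 55 μL + 19.4 mL = 19455 μL total → factor 19455/55 = 353.73
Step 4: 9-fold → factor 9
Step 5: 5 mL + 15 mL = 20 mL total → factor 20/5 = 4
Step 6: 0.95 mL + 1050 μL = 2 mL total → factor 2/0.95 = 2.1053
Dilution factor to tube #4 = 7.3335 × 10^6; to tube #6 = 6.1756 × 10^7
[tube #4]/[tube #6] = (factor to tube #6)/(factor to tube #4) = 6.1756 × 10^7/7.3335 × 10^6 = 8.42

8.42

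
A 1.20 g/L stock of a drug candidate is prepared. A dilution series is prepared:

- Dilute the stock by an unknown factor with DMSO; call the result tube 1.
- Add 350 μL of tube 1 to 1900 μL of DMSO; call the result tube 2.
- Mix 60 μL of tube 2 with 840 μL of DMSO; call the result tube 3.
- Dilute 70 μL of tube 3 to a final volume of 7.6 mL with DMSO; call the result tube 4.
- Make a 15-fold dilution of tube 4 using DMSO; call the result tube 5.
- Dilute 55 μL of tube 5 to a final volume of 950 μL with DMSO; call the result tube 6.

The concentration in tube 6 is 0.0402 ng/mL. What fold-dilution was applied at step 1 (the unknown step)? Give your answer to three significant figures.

Step 1: unknown factor x
Step 2: 350 μL + 1900 μL = 2250 μL total → factor 2250/350 = 6.4286
Step 3: 60 μL + 840 μL = 900 μL total → factor 900/60 = 15
Step 4: 70 μL brought to 7.6 mL → factor 7600/70 = 108.57
Step 5: 15-fold → factor 15
Step 6: 55 μL brought to 950 μL → factor 950/55 = 17.273
Product of known-step factors = 2.7125 × 10^6
Overall factor = 1.20 g/L / (0.0402 ng/mL) = 2.9851 × 10^7
x = 2.9851 × 10^7 / 2.7125 × 10^6 = 11.0

11.0-fold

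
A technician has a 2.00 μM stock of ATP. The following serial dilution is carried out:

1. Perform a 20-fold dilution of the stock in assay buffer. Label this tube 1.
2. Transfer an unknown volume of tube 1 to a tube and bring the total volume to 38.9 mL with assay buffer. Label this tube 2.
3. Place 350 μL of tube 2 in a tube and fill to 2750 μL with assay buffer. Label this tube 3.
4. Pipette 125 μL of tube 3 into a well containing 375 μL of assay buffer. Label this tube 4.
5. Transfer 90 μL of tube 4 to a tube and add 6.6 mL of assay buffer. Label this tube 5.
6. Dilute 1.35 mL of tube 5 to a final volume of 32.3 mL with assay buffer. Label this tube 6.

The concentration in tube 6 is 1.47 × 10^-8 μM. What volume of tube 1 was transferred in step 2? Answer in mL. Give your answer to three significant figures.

0.320 mL

Step 1: 20-fold → factor 20
Step 2: v brought to 38.9 mL → factor = 38.9 mL/v
Step 3: 350 μL brought to 2750 μL → factor 2750/350 = 7.8571
Step 4: 125 μL + 375 μL = 500 μL total → factor 500/125 = 4
Step 5: 90 μL + 6.6 mL = 6690 μL total → factor 6690/90 = 74.333
Step 6: 1.35 mL brought to 32.3 mL → factor 32.3/1.35 = 23.926
Product of known-step factors = 1.1179 × 10^6
Overall factor = 2.00 μM / (1.47 × 10^-8 μM) = 1.3605 × 10^8
Step-2 factor = 1.3605 × 10^8 / 1.1179 × 10^6 = 121.7
v = 38.9 mL / 121.7 = 0.320 mL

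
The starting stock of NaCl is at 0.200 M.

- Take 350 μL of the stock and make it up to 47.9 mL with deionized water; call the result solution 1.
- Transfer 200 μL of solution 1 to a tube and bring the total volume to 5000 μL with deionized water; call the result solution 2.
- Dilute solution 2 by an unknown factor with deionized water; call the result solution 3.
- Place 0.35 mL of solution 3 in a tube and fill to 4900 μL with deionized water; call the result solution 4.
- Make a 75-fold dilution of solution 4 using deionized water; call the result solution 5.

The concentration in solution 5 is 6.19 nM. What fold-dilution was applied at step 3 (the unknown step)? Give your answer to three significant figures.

8.99-fold

Step 1: 350 μL brought to 47.9 mL → factor 47900/350 = 136.86
Step 2: 200 μL brought to 5000 μL → factor 5000/200 = 25
Step 3: unknown factor x
Step 4: 0.35 mL brought to 4900 μL → factor 4.9/0.35 = 14
Step 5: 75-fold → factor 75
Product of known-step factors = 3.5925 × 10^6
Overall factor = 0.200 M / (6.19 nM) = 3.231 × 10^7
x = 3.231 × 10^7 / 3.5925 × 10^6 = 8.99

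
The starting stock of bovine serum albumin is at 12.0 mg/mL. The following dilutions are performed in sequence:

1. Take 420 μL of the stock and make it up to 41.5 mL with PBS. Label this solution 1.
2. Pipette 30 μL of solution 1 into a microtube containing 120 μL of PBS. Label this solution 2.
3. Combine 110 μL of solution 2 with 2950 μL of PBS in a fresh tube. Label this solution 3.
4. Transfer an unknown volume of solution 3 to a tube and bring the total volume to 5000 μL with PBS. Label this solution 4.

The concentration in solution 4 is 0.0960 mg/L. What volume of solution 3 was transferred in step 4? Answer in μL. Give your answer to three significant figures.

550 μL

Step 1: 420 μL brought to 41.5 mL → factor 41500/420 = 98.81
Step 2: 30 μL + 120 μL = 150 μL total → factor 150/30 = 5
Step 3: 110 μL + 2950 μL = 3060 μL total → factor 3060/110 = 27.818
Step 4: v brought to 5000 μL → factor = 5000 μL/v
Product of known-step factors = 13744
Overall factor = 12.0 mg/mL / (0.0960 mg/L) = 1.25 × 10^5
Step-4 factor = 1.25 × 10^5 / 13744 = 9.0952
v = 5000 μL / 9.0952 = 550 μL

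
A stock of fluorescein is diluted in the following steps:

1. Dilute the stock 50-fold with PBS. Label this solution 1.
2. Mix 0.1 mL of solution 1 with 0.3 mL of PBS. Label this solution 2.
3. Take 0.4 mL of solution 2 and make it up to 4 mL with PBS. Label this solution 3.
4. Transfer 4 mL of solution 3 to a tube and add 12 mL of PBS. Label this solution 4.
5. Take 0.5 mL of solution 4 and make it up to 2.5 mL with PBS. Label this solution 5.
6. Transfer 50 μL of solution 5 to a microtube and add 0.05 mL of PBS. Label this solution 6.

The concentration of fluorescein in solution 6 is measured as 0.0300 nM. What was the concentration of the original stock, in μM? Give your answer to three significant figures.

Step 1: 50-fold → factor 50
Step 2: 0.1 mL + 0.3 mL = 0.4 mL total → factor 0.4/0.1 = 4
Step 3: 0.4 mL brought to 4 mL → factor 4/0.4 = 10
Step 4: 4 mL + 12 mL = 16 mL total → factor 16/4 = 4
Step 5: 0.5 mL brought to 2.5 mL → factor 2.5/0.5 = 5
Step 6: 50 μL + 0.05 mL = 100 μL total → factor 100/50 = 2
Overall dilution factor = 50 × 4 × 10 × 4 × 5 × 2 = 80000
Stock = 0.0300 nM × 80000 = 2400 nM = 2.40 μM

2.40 μM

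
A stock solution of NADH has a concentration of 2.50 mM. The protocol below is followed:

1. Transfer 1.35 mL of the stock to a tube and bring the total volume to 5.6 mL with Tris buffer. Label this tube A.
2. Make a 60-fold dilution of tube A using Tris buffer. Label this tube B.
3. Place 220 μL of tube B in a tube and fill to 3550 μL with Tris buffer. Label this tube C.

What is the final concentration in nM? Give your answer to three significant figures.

Step 1: 1.35 mL brought to 5.6 mL → factor 5.6/1.35 = 4.1481
Step 2: 60-fold → factor 60
Step 3: 220 μL brought to 3550 μL → factor 3550/220 = 16.136
Overall dilution factor = 4.1481 × 60 × 16.136 = 4016.2
Final = 2.50 mM / 4016.2 = 0.0006225 mM = 622 nM

622 nM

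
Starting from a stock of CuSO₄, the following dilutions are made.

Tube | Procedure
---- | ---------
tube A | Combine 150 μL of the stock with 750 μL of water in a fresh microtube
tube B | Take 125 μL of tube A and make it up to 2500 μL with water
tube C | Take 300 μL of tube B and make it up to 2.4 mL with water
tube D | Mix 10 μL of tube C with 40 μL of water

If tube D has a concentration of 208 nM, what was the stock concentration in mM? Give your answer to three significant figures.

Step 1: 150 μL + 750 μL = 900 μL total → factor 900/150 = 6
Step 2: 125 μL brought to 2500 μL → factor 2500/125 = 20
Step 3: 300 μL brought to 2.4 mL → factor 2400/300 = 8
Step 4: 10 μL + 40 μL = 50 μL total → factor 50/10 = 5
Overall dilution factor = 6 × 20 × 8 × 5 = 4800
Stock = 208 nM × 4800 = 9.984 × 10^5 nM = 0.998 mM

0.998 mM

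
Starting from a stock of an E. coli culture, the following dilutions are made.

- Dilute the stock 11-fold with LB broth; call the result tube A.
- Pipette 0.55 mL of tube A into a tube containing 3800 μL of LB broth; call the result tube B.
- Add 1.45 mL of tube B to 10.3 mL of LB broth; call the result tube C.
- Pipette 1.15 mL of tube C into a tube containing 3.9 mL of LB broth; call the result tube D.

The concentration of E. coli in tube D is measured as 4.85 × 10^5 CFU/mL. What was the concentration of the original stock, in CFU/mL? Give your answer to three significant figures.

1.50 × 10^9 CFU/mL

Step 1: 11-fold → factor 11
Step 2: 0.55 mL + 3800 μL = 4.35 mL total → factor 4.35/0.55 = 7.9091
Step 3: 1.45 mL + 10.3 mL = 11.75 mL total → factor 11.75/1.45 = 8.1034
Step 4: 1.15 mL + 3.9 mL = 5.05 mL total → factor 5.05/1.15 = 4.3913
Overall dilution factor = 11 × 7.9091 × 8.1034 × 4.3913 = 3095.9
Stock = 4.85 × 10^5 CFU/mL × 3095.9 = 1.50 × 10^9 CFU/mL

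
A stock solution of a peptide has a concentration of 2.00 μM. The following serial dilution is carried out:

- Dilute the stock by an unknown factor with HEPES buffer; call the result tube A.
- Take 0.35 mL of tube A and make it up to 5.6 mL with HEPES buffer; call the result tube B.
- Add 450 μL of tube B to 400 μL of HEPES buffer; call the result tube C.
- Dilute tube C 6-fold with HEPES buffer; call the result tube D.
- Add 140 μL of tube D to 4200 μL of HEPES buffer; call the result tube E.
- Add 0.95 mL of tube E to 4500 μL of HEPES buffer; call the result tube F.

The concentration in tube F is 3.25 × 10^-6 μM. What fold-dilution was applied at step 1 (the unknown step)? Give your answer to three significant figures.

19.1-fold

Step 1: unknown factor x
Step 2: 0.35 mL brought to 5.6 mL → factor 5.6/0.35 = 16
Step 3: 450 μL + 400 μL = 850 μL total → factor 850/450 = 1.8889
Step 4: 6-fold → factor 6
Step 5: 140 μL + 4200 μL = 4340 μL total → factor 4340/140 = 31
Step 6: 0.95 mL + 4500 μL = 5.45 mL total → factor 5.45/0.95 = 5.7368
Product of known-step factors = 32249
Overall factor = 2.00 μM / (3.25 × 10^-6 μM) = 6.1538 × 10^5
x = 6.1538 × 10^5 / 32249 = 19.1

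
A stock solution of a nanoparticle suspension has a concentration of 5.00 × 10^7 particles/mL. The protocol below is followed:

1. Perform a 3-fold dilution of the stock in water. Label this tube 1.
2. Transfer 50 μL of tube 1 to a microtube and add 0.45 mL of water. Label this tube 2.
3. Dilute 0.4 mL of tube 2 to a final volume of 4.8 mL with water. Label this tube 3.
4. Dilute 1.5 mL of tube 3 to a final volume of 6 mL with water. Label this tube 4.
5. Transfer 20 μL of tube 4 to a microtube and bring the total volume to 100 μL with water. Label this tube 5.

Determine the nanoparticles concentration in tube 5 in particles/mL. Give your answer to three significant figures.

Step 1: 3-fold → factor 3
Step 2: 50 μL + 0.45 mL = 500 μL total → factor 500/50 = 10
Step 3: 0.4 mL brought to 4.8 mL → factor 4.8/0.4 = 12
Step 4: 1.5 mL brought to 6 mL → factor 6/1.5 = 4
Step 5: 20 μL brought to 100 μL → factor 100/20 = 5
Overall dilution factor = 3 × 10 × 12 × 4 × 5 = 7200
Final = 5.00 × 10^7 particles/mL / 7200 = 6.94 × 10^3 particles/mL

6.94 × 10^3 particles/mL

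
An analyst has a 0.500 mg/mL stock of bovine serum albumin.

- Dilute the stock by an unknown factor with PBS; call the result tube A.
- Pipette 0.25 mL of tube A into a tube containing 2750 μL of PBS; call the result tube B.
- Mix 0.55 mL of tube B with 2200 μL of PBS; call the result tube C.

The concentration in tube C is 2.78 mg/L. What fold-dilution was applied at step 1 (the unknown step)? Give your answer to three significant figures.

3.00-fold

Step 1: unknown factor x
Step 2: 0.25 mL + 2750 μL = 3 mL total → factor 3/0.25 = 12
Step 3: 0.55 mL + 2200 μL = 2.75 mL total → factor 2.75/0.55 = 5
Product of known-step factors = 60
Overall factor = 0.500 mg/mL / (2.78 mg/L) = 179.86
x = 179.86 / 60 = 3.00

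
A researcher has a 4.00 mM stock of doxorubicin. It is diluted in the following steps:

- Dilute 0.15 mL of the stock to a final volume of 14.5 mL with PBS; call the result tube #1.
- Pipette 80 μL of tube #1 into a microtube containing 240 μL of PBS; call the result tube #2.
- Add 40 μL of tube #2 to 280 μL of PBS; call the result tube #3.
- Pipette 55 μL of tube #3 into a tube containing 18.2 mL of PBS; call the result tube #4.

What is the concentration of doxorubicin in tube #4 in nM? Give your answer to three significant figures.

3.90 nM

Step 1: 0.15 mL brought to 14.5 mL → factor 14.5/0.15 = 96.667
Step 2: 80 μL + 240 μL = 320 μL total → factor 320/80 = 4
Step 3: 40 μL + 280 μL = 320 μL total → factor 320/40 = 8
Step 4: 55 μL + 18.2 mL = 18255 μL total → factor 18255/55 = 331.91
Overall dilution factor = 96.667 × 4 × 8 × 331.91 = 1.0267 × 10^6
Final = 4.00 mM / 1.0267 × 10^6 = 3.896 × 10^-6 mM = 3.90 nM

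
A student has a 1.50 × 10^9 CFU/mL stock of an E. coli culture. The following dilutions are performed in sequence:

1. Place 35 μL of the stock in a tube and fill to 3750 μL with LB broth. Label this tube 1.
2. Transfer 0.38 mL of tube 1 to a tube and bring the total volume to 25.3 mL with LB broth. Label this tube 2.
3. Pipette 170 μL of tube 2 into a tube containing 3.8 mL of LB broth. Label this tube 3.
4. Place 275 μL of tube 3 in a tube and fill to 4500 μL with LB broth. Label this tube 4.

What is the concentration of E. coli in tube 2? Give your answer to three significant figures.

2.10 × 10^5 CFU/mL

Step 1: 35 μL brought to 3750 μL → factor 3750/35 = 107.14
Step 2: 0.38 mL brought to 25.3 mL → factor 25.3/0.38 = 66.579
Dilution factor through tube 2 = 107.14 × 66.579 = 7133.5
[tube 2] = 1.50 × 10^9 CFU/mL / 7133.5 = 2.10 × 10^5 CFU/mL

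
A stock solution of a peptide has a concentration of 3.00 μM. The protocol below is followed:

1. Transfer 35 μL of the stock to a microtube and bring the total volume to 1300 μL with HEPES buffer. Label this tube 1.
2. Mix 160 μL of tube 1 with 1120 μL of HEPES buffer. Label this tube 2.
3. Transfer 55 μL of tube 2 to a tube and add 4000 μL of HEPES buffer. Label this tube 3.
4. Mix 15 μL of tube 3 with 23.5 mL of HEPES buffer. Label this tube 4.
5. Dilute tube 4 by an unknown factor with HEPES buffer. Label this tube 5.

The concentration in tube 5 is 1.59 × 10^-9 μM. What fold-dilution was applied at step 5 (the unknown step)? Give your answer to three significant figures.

Step 1: 35 μL brought to 1300 μL → factor 1300/35 = 37.143
Step 2: 160 μL + 1120 μL = 1280 μL total → factor 1280/160 = 8
Step 3: 55 μL + 4000 μL = 4055 μL total → factor 4055/55 = 73.727
Step 4: 15 μL + 23.5 mL = 23515 μL total → factor 23515/15 = 1567.7
Step 5: unknown factor x
Product of known-step factors = 3.4344 × 10^7
Overall factor = 3.00 μM / (1.59 × 10^-9 μM) = 1.8868 × 10^9
x = 1.8868 × 10^9 / 3.4344 × 10^7 = 54.9

54.9-fold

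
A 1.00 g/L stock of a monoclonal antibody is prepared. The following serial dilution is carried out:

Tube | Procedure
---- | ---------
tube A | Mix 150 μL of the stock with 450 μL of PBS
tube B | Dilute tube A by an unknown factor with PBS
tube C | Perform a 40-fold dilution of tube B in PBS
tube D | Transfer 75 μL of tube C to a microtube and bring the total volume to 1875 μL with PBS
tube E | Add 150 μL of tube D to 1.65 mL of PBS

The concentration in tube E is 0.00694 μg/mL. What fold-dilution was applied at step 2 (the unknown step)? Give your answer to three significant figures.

Step 1: 150 μL + 450 μL = 600 μL total → factor 600/150 = 4
Step 2: unknown factor x
Step 3: 40-fold → factor 40
Step 4: 75 μL brought to 1875 μL → factor 1875/75 = 25
Step 5: 150 μL + 1.65 mL = 1800 μL total → factor 1800/150 = 12
Product of known-step factors = 48000
Overall factor = 1.00 g/L / (0.00694 μg/mL) = 1.4409 × 10^5
x = 1.4409 × 10^5 / 48000 = 3.00

3.00-fold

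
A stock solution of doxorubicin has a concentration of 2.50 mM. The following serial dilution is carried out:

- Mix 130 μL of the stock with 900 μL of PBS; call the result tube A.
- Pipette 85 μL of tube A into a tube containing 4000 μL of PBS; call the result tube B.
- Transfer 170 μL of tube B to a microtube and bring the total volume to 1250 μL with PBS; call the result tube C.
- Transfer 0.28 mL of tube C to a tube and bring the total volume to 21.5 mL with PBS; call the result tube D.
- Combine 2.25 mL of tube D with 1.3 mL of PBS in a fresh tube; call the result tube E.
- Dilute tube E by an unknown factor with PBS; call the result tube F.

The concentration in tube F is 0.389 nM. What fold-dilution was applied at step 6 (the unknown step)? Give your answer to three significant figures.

18.9-fold

Step 1: 130 μL + 900 μL = 1030 μL total → factor 1030/130 = 7.9231
Step 2: 85 μL + 4000 μL = 4085 μL total → factor 4085/85 = 48.059
Step 3: 170 μL brought to 1250 μL → factor 1250/170 = 7.3529
Step 4: 0.28 mL brought to 21.5 mL → factor 21.5/0.28 = 76.786
Step 5: 2.25 mL + 1.3 mL = 3.55 mL total → factor 3.55/2.25 = 1.5778
Step 6: unknown factor x
Product of known-step factors = 3.392 × 10^5
Overall factor = 2.50 mM / (0.389 nM) = 6.4267 × 10^6
x = 6.4267 × 10^6 / 3.392 × 10^5 = 18.9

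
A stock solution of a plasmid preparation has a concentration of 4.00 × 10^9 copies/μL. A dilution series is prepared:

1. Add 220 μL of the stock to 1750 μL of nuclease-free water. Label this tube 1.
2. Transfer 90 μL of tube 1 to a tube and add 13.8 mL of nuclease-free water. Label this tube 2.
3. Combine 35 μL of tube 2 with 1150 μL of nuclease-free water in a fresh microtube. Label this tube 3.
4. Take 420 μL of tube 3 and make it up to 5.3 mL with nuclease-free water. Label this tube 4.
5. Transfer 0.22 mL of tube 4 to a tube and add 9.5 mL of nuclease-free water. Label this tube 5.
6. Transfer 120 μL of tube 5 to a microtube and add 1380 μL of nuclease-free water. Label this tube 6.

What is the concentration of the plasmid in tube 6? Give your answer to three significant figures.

12.3 copies/μL

Step 1: 220 μL + 1750 μL = 1970 μL total → factor 1970/220 = 8.9545
Step 2: 90 μL + 13.8 mL = 13890 μL total → factor 13890/90 = 154.33
Step 3: 35 μL + 1150 μL = 1185 μL total → factor 1185/35 = 33.857
Step 4: 420 μL brought to 5.3 mL → factor 5300/420 = 12.619
Step 5: 0.22 mL + 9.5 mL = 9.72 mL total → factor 9.72/0.22 = 44.182
Step 6: 120 μL + 1380 μL = 1500 μL total → factor 1500/120 = 12.5
Overall dilution factor = 8.9545 × 154.33 × 33.857 × 12.619 × 44.182 × 12.5 = 3.2609 × 10^8
Final = 4.00 × 10^9 copies/μL / 3.2609 × 10^8 = 12.3 copies/μL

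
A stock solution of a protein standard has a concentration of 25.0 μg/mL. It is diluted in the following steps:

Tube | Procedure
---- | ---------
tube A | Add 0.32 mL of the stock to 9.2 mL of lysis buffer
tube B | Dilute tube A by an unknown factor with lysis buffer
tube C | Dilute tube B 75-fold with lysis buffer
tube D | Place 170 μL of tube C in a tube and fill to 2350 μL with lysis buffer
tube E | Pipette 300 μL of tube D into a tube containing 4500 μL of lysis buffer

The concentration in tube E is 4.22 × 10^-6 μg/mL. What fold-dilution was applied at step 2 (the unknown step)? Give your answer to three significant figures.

Step 1: 0.32 mL + 9.2 mL = 9.52 mL total → factor 9.52/0.32 = 29.75
Step 2: unknown factor x
Step 3: 75-fold → factor 75
Step 4: 170 μL brought to 2350 μL → factor 2350/170 = 13.824
Step 5: 300 μL + 4500 μL = 4800 μL total → factor 4800/300 = 16
Product of known-step factors = 4.935 × 10^5
Overall factor = 25.0 μg/mL / (4.22 × 10^-6 μg/mL) = 5.9242 × 10^6
x = 5.9242 × 10^6 / 4.935 × 10^5 = 12.0

12.0-fold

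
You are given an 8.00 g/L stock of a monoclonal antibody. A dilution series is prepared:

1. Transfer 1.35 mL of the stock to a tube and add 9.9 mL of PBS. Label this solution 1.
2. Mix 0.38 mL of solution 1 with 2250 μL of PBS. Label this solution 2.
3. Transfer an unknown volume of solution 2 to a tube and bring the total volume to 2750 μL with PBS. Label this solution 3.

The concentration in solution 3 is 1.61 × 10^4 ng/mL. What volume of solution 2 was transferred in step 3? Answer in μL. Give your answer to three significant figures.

Step 1: 1.35 mL + 9.9 mL = 11.25 mL total → factor 11.25/1.35 = 8.3333
Step 2: 0.38 mL + 2250 μL = 2.63 mL total → factor 2.63/0.38 = 6.9211
Step 3: v brought to 2750 μL → factor = 2750 μL/v
Product of known-step factors = 57.675
Overall factor = 8.00 g/L / (1.61 × 10^4 ng/mL) = 496.89
Step-3 factor = 496.89 / 57.675 = 8.6154
v = 2750 μL / 8.6154 = 319 μL

319 μL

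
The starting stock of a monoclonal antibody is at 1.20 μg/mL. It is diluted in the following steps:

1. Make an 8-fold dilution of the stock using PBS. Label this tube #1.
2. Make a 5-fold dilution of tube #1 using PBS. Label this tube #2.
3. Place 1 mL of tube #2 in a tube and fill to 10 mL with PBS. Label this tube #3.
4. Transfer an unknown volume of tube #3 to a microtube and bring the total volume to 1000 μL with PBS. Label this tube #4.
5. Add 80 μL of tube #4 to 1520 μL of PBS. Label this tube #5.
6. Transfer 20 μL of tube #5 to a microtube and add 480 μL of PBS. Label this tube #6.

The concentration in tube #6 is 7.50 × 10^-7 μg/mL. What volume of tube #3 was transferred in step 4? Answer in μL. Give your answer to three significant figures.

125 μL

Step 1: 8-fold → factor 8
Step 2: 5-fold → factor 5
Step 3: 1 mL brought to 10 mL → factor 10/1 = 10
Step 4: v brought to 1000 μL → factor = 1000 μL/v
Step 5: 80 μL + 1520 μL = 1600 μL total → factor 1600/80 = 20
Step 6: 20 μL + 480 μL = 500 μL total → factor 500/20 = 25
Product of known-step factors = 2 × 10^5
Overall factor = 1.20 μg/mL / (7.50 × 10^-7 μg/mL) = 1.6 × 10^6
Step-4 factor = 1.6 × 10^6 / 2 × 10^5 = 8
v = 1000 μL / 8 = 125 μL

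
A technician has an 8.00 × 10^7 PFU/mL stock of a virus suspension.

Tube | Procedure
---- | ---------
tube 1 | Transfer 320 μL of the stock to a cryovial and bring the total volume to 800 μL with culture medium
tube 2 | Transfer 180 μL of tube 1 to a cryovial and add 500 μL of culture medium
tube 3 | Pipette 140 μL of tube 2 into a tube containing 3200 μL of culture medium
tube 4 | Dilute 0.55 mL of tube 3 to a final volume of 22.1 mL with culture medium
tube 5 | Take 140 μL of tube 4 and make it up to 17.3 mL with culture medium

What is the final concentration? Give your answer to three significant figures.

71.5 PFU/mL

Step 1: 320 μL brought to 800 μL → factor 800/320 = 2.5
Step 2: 180 μL + 500 μL = 680 μL total → factor 680/180 = 3.7778
Step 3: 140 μL + 3200 μL = 3340 μL total → factor 3340/140 = 23.857
Step 4: 0.55 mL brought to 22.1 mL → factor 22.1/0.55 = 40.182
Step 5: 140 μL brought to 17.3 mL → factor 17300/140 = 123.57
Overall dilution factor = 2.5 × 3.7778 × 23.857 × 40.182 × 123.57 = 1.1188 × 10^6
Final = 8.00 × 10^7 PFU/mL / 1.1188 × 10^6 = 71.5 PFU/mL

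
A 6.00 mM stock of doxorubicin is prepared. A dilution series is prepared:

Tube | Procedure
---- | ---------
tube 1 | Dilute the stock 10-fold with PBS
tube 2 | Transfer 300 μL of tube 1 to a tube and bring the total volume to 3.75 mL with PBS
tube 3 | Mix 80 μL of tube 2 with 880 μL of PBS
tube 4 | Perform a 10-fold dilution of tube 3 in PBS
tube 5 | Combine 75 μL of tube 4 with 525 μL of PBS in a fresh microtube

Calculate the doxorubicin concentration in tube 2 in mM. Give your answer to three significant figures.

0.0480 mM

Step 1: 10-fold → factor 10
Step 2: 300 μL brought to 3.75 mL → factor 3750/300 = 12.5
Dilution factor through tube 2 = 10 × 12.5 = 125
[tube 2] = 6.00 mM / 125 = 0.0480 mM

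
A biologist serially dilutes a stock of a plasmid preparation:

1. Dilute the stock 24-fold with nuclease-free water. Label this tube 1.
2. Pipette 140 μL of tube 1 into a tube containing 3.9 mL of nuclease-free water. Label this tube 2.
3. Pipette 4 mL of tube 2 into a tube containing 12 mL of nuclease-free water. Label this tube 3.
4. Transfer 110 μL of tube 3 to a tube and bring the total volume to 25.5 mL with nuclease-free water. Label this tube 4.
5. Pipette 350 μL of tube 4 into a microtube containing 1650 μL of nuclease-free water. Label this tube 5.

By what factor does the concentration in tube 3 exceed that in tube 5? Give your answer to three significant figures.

1.32 × 10^3

Step 1: 24-fold → factor 24
Step 2: 140 μL + 3.9 mL = 4040 μL total → factor 4040/140 = 28.857
Step 3: 4 mL + 12 mL = 16 mL total → factor 16/4 = 4
Step 4: 110 μL brought to 25.5 mL → factor 25500/110 = 231.82
Step 5: 350 μL + 1650 μL = 2000 μL total → factor 2000/350 = 5.7143
Dilution factor to tube 3 = 2770.3; to tube 5 = 3.6697 × 10^6
[tube 3]/[tube 5] = (factor to tube 5)/(factor to tube 3) = 3.6697 × 10^6/2770.3 = 1.32 × 10^3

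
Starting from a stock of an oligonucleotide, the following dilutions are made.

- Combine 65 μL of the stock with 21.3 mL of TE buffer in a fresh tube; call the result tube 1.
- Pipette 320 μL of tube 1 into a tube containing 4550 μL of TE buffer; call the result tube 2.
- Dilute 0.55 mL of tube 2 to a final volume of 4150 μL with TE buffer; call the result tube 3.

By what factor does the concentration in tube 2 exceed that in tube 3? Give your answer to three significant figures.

7.55

Step 1: 65 μL + 21.3 mL = 21365 μL total → factor 21365/65 = 328.69
Step 2: 320 μL + 4550 μL = 4870 μL total → factor 4870/320 = 15.219
Step 3: 0.55 mL brought to 4150 μL → factor 4.15/0.55 = 7.5455
Dilution factor to tube 2 = 5002.3; to tube 3 = 37745
[tube 2]/[tube 3] = (factor to tube 3)/(factor to tube 2) = 37745/5002.3 = 7.55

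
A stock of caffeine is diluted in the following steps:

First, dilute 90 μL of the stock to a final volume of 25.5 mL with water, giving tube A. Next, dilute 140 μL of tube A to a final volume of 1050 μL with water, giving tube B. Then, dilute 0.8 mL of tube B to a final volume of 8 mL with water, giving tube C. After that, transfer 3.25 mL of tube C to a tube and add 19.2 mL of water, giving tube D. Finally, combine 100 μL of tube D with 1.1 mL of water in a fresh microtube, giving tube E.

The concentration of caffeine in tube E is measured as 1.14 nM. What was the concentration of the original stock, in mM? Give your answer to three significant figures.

Step 1: 90 μL brought to 25.5 mL → factor 25500/90 = 283.33
Step 2: 140 μL brought to 1050 μL → factor 1050/140 = 7.5
Step 3: 0.8 mL brought to 8 mL → factor 8/0.8 = 10
Step 4: 3.25 mL + 19.2 mL = 22.45 mL total → factor 22.45/3.25 = 6.9077
Step 5: 100 μL + 1.1 mL = 1200 μL total → factor 1200/100 = 12
Overall dilution factor = 283.33 × 7.5 × 10 × 6.9077 × 12 = 1.7615 × 10^6
Stock = 1.14 nM × 1.7615 × 10^6 = 2.008 × 10^6 nM = 2.01 mM

2.01 mM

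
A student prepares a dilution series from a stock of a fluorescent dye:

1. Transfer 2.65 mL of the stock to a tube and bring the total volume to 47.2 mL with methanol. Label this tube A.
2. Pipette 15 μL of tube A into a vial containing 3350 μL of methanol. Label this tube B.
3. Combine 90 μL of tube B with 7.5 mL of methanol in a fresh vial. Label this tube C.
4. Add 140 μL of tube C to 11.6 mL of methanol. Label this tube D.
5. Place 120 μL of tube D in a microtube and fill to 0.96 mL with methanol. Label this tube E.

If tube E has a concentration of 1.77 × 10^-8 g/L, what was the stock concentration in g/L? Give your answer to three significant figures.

Step 1: 2.65 mL brought to 47.2 mL → factor 47.2/2.65 = 17.811
Step 2: 15 μL + 3350 μL = 3365 μL total → factor 3365/15 = 224.33
Step 3: 90 μL + 7.5 mL = 7590 μL total → factor 7590/90 = 84.333
Step 4: 140 μL + 11.6 mL = 11740 μL total → factor 11740/140 = 83.857
Step 5: 120 μL brought to 0.96 mL → factor 960/120 = 8
Overall dilution factor = 17.811 × 224.33 × 84.333 × 83.857 × 8 = 2.2606 × 10^8
Stock = 1.77 × 10^-8 g/L × 2.2606 × 10^8 = 4.00 g/L

4.00 g/L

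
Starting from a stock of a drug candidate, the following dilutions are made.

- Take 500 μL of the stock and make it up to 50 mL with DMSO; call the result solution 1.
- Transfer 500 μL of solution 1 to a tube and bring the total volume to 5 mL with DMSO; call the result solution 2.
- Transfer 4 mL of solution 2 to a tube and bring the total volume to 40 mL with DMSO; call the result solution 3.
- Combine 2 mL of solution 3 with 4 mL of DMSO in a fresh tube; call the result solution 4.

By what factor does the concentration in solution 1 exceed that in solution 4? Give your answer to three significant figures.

Step 1: 500 μL brought to 50 mL → factor 50000/500 = 100
Step 2: 500 μL brought to 5 mL → factor 5000/500 = 10
Step 3: 4 mL brought to 40 mL → factor 40/4 = 10
Step 4: 2 mL + 4 mL = 6 mL total → factor 6/2 = 3
Dilution factor to solution 1 = 100; to solution 4 = 30000
[solution 1]/[solution 4] = (factor to solution 4)/(factor to solution 1) = 30000/100 = 300

300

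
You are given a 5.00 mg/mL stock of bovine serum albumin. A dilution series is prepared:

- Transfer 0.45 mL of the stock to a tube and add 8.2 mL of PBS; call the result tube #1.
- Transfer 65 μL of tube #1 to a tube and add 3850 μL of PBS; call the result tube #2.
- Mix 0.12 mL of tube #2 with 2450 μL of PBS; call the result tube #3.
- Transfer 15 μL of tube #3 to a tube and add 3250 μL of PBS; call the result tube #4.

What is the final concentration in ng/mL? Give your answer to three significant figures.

0.926 ng/mL

Step 1: 0.45 mL + 8.2 mL = 8.65 mL total → factor 8.65/0.45 = 19.222
Step 2: 65 μL + 3850 μL = 3915 μL total → factor 3915/65 = 60.231
Step 3: 0.12 mL + 2450 μL = 2.57 mL total → factor 2.57/0.12 = 21.417
Step 4: 15 μL + 3250 μL = 3265 μL total → factor 3265/15 = 217.67
Overall dilution factor = 19.222 × 60.231 × 21.417 × 217.67 = 5.3972 × 10^6
Final = 5.00 mg/mL / 5.3972 × 10^6 = 9.264 × 10^-7 mg/mL = 0.926 ng/mL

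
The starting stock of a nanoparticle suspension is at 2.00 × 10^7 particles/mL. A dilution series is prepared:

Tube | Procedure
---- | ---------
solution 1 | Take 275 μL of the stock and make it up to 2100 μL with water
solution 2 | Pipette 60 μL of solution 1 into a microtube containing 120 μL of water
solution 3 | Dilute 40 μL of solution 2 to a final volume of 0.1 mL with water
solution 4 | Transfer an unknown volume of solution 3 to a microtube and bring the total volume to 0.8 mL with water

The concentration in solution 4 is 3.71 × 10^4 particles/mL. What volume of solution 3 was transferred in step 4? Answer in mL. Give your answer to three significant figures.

0.0850 mL

Step 1: 275 μL brought to 2100 μL → factor 2100/275 = 7.6364
Step 2: 60 μL + 120 μL = 180 μL total → factor 180/60 = 3
Step 3: 40 μL brought to 0.1 mL → factor 100/40 = 2.5
Step 4: v brought to 0.8 mL → factor = 0.8 mL/v
Product of known-step factors = 57.273
Overall factor = 2.00 × 10^7 particles/mL / (3.71 × 10^4 particles/mL) = 539.08
Step-4 factor = 539.08 / 57.273 = 9.4126
v = 0.8 mL / 9.4126 = 0.0850 mL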